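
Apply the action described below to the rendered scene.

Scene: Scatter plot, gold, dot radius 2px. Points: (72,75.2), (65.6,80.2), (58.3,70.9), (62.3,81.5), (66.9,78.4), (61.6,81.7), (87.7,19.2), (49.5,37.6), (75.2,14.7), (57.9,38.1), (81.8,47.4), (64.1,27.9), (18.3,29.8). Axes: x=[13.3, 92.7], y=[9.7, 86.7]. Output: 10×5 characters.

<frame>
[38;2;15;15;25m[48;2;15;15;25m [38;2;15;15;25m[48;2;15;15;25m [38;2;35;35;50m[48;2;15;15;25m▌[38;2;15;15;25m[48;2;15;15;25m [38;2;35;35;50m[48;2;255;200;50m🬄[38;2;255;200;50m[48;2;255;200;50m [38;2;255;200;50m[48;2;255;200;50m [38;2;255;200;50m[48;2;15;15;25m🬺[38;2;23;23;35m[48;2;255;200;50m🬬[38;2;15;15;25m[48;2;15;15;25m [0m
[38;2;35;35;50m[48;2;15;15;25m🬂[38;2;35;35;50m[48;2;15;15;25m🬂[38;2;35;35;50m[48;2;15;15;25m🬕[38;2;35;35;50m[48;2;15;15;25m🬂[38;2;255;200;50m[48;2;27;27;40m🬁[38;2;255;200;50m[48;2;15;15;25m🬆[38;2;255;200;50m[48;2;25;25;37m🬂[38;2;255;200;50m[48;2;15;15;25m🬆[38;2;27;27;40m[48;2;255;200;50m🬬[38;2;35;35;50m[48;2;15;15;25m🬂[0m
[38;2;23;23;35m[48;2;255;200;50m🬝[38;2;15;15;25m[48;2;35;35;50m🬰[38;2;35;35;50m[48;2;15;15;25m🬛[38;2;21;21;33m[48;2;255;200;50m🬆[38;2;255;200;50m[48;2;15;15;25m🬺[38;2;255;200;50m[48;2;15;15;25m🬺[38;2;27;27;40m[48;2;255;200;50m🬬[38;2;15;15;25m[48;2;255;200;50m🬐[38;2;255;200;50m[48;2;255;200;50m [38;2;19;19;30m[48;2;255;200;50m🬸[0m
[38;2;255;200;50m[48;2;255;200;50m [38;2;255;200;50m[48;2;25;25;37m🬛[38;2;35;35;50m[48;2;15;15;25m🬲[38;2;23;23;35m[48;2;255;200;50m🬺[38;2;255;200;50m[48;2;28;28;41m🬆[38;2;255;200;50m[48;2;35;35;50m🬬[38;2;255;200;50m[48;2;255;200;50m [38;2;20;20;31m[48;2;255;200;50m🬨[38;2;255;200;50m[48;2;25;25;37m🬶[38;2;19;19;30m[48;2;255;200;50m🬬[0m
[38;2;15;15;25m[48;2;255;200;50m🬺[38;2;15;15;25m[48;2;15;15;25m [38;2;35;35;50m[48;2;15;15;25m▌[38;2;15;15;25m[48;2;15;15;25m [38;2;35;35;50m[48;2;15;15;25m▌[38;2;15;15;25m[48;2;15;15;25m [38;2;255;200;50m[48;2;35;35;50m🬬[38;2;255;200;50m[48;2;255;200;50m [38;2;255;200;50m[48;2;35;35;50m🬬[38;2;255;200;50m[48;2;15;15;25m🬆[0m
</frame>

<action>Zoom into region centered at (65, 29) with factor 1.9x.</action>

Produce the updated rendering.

<frame>
[38;2;15;15;25m[48;2;15;15;25m [38;2;15;15;25m[48;2;255;200;50m🬬[38;2;27;27;40m[48;2;255;200;50m🬝[38;2;15;15;25m[48;2;255;200;50m🬊[38;2;35;35;50m[48;2;15;15;25m▌[38;2;15;15;25m[48;2;15;15;25m [38;2;35;35;50m[48;2;15;15;25m▌[38;2;15;15;25m[48;2;255;200;50m🬺[38;2;255;200;50m[48;2;35;35;50m🬬[38;2;255;200;50m[48;2;15;15;25m🬆[0m
[38;2;255;200;50m[48;2;25;25;37m🬫[38;2;255;200;50m[48;2;255;200;50m [38;2;255;200;50m[48;2;25;25;37m🬎[38;2;255;200;50m[48;2;15;15;25m🬝[38;2;255;200;50m[48;2;30;30;43m🬟[38;2;35;35;50m[48;2;15;15;25m🬂[38;2;35;35;50m[48;2;15;15;25m🬕[38;2;35;35;50m[48;2;15;15;25m🬂[38;2;35;35;50m[48;2;15;15;25m🬕[38;2;35;35;50m[48;2;15;15;25m🬂[0m
[38;2;15;15;25m[48;2;35;35;50m🬰[38;2;255;200;50m[48;2;23;23;35m🬀[38;2;35;35;50m[48;2;15;15;25m🬛[38;2;19;19;30m[48;2;255;200;50m🬴[38;2;255;200;50m[48;2;255;200;50m [38;2;255;200;50m[48;2;15;15;25m🬛[38;2;35;35;50m[48;2;15;15;25m🬛[38;2;15;15;25m[48;2;35;35;50m🬰[38;2;35;35;50m[48;2;15;15;25m🬛[38;2;23;23;35m[48;2;255;200;50m🬝[0m
[38;2;15;15;25m[48;2;35;35;50m🬎[38;2;15;15;25m[48;2;35;35;50m🬎[38;2;35;35;50m[48;2;15;15;25m🬲[38;2;15;15;25m[48;2;35;35;50m🬎[38;2;255;200;50m[48;2;31;31;45m🬁[38;2;15;15;25m[48;2;35;35;50m🬎[38;2;28;28;41m[48;2;255;200;50m🬆[38;2;255;200;50m[48;2;15;15;25m🬺[38;2;30;30;43m[48;2;255;200;50m🬥[38;2;255;200;50m[48;2;255;200;50m [0m
[38;2;15;15;25m[48;2;15;15;25m [38;2;15;15;25m[48;2;15;15;25m [38;2;35;35;50m[48;2;15;15;25m▌[38;2;15;15;25m[48;2;15;15;25m [38;2;35;35;50m[48;2;15;15;25m▌[38;2;15;15;25m[48;2;15;15;25m [38;2;255;200;50m[48;2;27;27;40m🬁[38;2;255;200;50m[48;2;15;15;25m🬆[38;2;35;35;50m[48;2;15;15;25m▌[38;2;15;15;25m[48;2;255;200;50m🬺[0m
</frame>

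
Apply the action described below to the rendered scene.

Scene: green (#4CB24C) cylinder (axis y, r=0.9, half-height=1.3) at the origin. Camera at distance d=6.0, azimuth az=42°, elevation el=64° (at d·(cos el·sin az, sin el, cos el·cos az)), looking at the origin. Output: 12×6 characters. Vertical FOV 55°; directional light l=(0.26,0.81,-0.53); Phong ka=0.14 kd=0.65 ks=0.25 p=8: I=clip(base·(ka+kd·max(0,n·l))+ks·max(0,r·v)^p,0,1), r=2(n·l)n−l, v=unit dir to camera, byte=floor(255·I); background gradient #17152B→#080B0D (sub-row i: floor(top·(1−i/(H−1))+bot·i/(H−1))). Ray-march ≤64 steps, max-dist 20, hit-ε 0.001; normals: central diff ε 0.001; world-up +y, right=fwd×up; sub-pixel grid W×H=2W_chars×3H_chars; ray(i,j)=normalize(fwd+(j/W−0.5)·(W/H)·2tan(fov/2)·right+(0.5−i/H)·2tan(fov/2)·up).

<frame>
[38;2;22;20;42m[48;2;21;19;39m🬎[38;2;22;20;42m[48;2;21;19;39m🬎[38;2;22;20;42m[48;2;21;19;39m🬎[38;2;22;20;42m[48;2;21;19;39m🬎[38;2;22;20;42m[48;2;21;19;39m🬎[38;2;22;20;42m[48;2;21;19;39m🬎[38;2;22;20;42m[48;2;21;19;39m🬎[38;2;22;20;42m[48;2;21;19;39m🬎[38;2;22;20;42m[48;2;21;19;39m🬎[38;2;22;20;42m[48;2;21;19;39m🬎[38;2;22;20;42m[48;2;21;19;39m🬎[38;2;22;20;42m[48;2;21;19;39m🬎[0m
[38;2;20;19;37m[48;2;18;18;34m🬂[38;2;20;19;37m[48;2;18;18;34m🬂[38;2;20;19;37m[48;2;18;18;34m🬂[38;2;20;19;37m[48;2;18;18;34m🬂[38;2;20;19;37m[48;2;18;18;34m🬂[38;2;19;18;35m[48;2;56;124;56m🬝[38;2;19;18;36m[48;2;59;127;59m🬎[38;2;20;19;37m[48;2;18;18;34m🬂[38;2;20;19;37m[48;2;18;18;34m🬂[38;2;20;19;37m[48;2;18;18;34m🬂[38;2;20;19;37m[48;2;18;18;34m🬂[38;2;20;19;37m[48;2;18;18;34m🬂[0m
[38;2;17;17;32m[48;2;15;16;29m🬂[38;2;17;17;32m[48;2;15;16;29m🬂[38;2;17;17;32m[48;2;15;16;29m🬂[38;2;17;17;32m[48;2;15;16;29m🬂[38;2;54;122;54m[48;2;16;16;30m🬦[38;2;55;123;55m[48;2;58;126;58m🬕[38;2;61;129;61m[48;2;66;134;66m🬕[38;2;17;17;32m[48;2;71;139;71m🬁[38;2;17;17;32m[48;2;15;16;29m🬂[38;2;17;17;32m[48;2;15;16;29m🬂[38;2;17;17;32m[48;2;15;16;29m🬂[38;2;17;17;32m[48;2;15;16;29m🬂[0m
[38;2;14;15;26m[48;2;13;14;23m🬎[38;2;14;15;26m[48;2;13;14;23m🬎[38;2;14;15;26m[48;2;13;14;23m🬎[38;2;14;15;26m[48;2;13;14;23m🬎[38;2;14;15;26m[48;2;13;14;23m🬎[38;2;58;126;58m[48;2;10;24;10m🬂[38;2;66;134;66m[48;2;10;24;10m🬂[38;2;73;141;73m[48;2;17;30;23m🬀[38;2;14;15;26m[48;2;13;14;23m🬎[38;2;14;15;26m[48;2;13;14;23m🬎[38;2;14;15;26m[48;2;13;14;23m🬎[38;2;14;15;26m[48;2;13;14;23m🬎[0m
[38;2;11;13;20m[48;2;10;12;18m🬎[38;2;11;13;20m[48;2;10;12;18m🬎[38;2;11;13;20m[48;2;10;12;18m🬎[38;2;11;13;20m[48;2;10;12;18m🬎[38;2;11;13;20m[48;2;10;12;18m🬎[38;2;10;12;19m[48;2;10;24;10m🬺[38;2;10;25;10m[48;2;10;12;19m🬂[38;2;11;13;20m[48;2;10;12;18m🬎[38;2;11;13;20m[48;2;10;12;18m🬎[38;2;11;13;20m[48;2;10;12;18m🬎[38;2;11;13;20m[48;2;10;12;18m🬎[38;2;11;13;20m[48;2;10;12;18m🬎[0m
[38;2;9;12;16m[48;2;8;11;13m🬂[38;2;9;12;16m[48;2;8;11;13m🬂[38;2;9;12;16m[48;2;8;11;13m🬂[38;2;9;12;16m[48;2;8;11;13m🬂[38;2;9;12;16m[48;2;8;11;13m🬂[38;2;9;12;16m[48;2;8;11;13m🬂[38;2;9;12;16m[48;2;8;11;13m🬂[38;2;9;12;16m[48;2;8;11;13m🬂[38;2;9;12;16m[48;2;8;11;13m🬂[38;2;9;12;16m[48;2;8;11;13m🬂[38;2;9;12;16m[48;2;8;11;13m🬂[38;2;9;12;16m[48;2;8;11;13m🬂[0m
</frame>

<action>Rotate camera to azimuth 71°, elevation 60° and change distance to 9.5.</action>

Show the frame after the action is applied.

<frame>
[38;2;22;20;42m[48;2;21;19;39m🬎[38;2;22;20;42m[48;2;21;19;39m🬎[38;2;22;20;42m[48;2;21;19;39m🬎[38;2;22;20;42m[48;2;21;19;39m🬎[38;2;22;20;42m[48;2;21;19;39m🬎[38;2;22;20;42m[48;2;21;19;39m🬎[38;2;22;20;42m[48;2;21;19;39m🬎[38;2;22;20;42m[48;2;21;19;39m🬎[38;2;22;20;42m[48;2;21;19;39m🬎[38;2;22;20;42m[48;2;21;19;39m🬎[38;2;22;20;42m[48;2;21;19;39m🬎[38;2;22;20;42m[48;2;21;19;39m🬎[0m
[38;2;20;19;37m[48;2;18;18;34m🬂[38;2;20;19;37m[48;2;18;18;34m🬂[38;2;20;19;37m[48;2;18;18;34m🬂[38;2;20;19;37m[48;2;18;18;34m🬂[38;2;20;19;37m[48;2;18;18;34m🬂[38;2;20;19;37m[48;2;18;18;34m🬂[38;2;20;19;37m[48;2;18;18;34m🬂[38;2;20;19;37m[48;2;18;18;34m🬂[38;2;20;19;37m[48;2;18;18;34m🬂[38;2;20;19;37m[48;2;18;18;34m🬂[38;2;20;19;37m[48;2;18;18;34m🬂[38;2;20;19;37m[48;2;18;18;34m🬂[0m
[38;2;17;17;32m[48;2;15;16;29m🬂[38;2;17;17;32m[48;2;15;16;29m🬂[38;2;17;17;32m[48;2;15;16;29m🬂[38;2;17;17;32m[48;2;15;16;29m🬂[38;2;17;17;32m[48;2;15;16;29m🬂[38;2;51;119;51m[48;2;16;16;30m🬦[38;2;17;17;32m[48;2;52;120;52m🬂[38;2;17;17;32m[48;2;15;16;29m🬂[38;2;17;17;32m[48;2;15;16;29m🬂[38;2;17;17;32m[48;2;15;16;29m🬂[38;2;17;17;32m[48;2;15;16;29m🬂[38;2;17;17;32m[48;2;15;16;29m🬂[0m
[38;2;14;15;26m[48;2;13;14;23m🬎[38;2;14;15;26m[48;2;13;14;23m🬎[38;2;14;15;26m[48;2;13;14;23m🬎[38;2;14;15;26m[48;2;13;14;23m🬎[38;2;14;15;26m[48;2;13;14;23m🬎[38;2;52;120;52m[48;2;12;18;19m🬁[38;2;53;121;53m[48;2;22;52;22m🬂[38;2;14;15;26m[48;2;13;14;23m🬎[38;2;14;15;26m[48;2;13;14;23m🬎[38;2;14;15;26m[48;2;13;14;23m🬎[38;2;14;15;26m[48;2;13;14;23m🬎[38;2;14;15;26m[48;2;13;14;23m🬎[0m
[38;2;11;13;20m[48;2;10;12;18m🬎[38;2;11;13;20m[48;2;10;12;18m🬎[38;2;11;13;20m[48;2;10;12;18m🬎[38;2;11;13;20m[48;2;10;12;18m🬎[38;2;11;13;20m[48;2;10;12;18m🬎[38;2;11;13;20m[48;2;10;12;18m🬎[38;2;11;13;20m[48;2;10;12;18m🬎[38;2;11;13;20m[48;2;10;12;18m🬎[38;2;11;13;20m[48;2;10;12;18m🬎[38;2;11;13;20m[48;2;10;12;18m🬎[38;2;11;13;20m[48;2;10;12;18m🬎[38;2;11;13;20m[48;2;10;12;18m🬎[0m
[38;2;9;12;16m[48;2;8;11;13m🬂[38;2;9;12;16m[48;2;8;11;13m🬂[38;2;9;12;16m[48;2;8;11;13m🬂[38;2;9;12;16m[48;2;8;11;13m🬂[38;2;9;12;16m[48;2;8;11;13m🬂[38;2;9;12;16m[48;2;8;11;13m🬂[38;2;9;12;16m[48;2;8;11;13m🬂[38;2;9;12;16m[48;2;8;11;13m🬂[38;2;9;12;16m[48;2;8;11;13m🬂[38;2;9;12;16m[48;2;8;11;13m🬂[38;2;9;12;16m[48;2;8;11;13m🬂[38;2;9;12;16m[48;2;8;11;13m🬂[0m
</frame>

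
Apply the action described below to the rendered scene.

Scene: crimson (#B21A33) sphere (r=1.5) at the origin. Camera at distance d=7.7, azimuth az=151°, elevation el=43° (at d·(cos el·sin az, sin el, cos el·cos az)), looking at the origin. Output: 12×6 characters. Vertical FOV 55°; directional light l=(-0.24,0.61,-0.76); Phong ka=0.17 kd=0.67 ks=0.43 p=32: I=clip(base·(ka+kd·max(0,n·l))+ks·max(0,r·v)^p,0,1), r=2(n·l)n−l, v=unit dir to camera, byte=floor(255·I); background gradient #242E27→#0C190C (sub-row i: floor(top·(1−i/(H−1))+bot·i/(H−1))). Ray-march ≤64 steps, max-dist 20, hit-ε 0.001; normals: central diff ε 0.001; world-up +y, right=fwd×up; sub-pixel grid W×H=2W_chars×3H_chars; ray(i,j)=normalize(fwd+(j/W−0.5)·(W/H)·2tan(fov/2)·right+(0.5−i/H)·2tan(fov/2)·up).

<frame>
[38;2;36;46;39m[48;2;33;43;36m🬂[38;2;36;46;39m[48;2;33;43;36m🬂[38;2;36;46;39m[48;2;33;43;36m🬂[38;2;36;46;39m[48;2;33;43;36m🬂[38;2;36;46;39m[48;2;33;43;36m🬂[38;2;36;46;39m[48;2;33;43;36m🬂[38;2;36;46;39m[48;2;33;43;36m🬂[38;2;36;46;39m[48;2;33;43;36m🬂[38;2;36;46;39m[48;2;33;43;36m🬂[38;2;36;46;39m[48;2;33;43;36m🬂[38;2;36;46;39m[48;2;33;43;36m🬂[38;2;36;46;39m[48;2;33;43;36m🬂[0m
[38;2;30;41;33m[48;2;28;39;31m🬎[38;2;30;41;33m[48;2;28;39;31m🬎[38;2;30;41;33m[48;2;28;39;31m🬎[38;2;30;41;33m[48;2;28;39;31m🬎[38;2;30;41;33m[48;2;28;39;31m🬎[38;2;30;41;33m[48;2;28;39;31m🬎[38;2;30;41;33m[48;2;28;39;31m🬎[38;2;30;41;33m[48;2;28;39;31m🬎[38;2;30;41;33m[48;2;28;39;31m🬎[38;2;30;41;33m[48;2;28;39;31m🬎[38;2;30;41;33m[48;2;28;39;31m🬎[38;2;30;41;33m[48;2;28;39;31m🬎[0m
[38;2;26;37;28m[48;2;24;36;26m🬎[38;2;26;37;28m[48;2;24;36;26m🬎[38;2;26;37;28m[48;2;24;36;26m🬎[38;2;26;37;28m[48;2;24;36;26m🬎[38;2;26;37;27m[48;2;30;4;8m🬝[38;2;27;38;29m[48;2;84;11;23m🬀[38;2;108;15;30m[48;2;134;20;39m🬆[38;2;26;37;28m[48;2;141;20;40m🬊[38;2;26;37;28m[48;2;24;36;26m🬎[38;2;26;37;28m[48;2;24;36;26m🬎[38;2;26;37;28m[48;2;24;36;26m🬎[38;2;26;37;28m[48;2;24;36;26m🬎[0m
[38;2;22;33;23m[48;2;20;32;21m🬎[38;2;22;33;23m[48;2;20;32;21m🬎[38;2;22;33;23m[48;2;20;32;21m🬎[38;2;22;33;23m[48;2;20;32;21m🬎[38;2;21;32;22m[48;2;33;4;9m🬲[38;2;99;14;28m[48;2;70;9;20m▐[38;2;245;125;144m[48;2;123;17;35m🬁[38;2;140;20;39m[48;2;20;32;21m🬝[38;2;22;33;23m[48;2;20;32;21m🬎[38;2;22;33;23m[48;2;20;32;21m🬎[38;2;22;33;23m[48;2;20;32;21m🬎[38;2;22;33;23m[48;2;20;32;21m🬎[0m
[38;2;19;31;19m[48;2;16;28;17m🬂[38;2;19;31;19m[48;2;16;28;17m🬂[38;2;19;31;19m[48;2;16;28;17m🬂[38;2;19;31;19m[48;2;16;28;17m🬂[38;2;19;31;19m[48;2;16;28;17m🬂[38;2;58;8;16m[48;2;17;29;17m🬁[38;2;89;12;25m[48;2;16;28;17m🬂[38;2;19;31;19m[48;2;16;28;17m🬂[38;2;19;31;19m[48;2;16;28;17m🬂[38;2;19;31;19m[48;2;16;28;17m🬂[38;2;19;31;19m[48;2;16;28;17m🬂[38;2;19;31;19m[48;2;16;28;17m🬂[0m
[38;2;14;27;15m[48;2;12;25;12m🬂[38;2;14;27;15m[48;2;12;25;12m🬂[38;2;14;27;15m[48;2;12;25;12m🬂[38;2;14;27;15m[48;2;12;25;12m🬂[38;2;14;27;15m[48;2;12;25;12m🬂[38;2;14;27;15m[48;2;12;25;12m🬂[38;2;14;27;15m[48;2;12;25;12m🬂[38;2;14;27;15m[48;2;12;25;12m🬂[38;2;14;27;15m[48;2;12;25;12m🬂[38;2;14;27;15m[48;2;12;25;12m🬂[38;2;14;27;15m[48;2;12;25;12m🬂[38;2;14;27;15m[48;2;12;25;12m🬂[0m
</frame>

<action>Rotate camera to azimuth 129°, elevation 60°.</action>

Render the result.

<frame>
[38;2;36;46;39m[48;2;33;43;36m🬂[38;2;36;46;39m[48;2;33;43;36m🬂[38;2;36;46;39m[48;2;33;43;36m🬂[38;2;36;46;39m[48;2;33;43;36m🬂[38;2;36;46;39m[48;2;33;43;36m🬂[38;2;36;46;39m[48;2;33;43;36m🬂[38;2;36;46;39m[48;2;33;43;36m🬂[38;2;36;46;39m[48;2;33;43;36m🬂[38;2;36;46;39m[48;2;33;43;36m🬂[38;2;36;46;39m[48;2;33;43;36m🬂[38;2;36;46;39m[48;2;33;43;36m🬂[38;2;36;46;39m[48;2;33;43;36m🬂[0m
[38;2;30;41;33m[48;2;28;39;31m🬎[38;2;30;41;33m[48;2;28;39;31m🬎[38;2;30;41;33m[48;2;28;39;31m🬎[38;2;30;41;33m[48;2;28;39;31m🬎[38;2;30;41;33m[48;2;28;39;31m🬎[38;2;30;41;33m[48;2;28;39;31m🬎[38;2;30;41;33m[48;2;28;39;31m🬎[38;2;30;41;33m[48;2;28;39;31m🬎[38;2;30;41;33m[48;2;28;39;31m🬎[38;2;30;41;33m[48;2;28;39;31m🬎[38;2;30;41;33m[48;2;28;39;31m🬎[38;2;30;41;33m[48;2;28;39;31m🬎[0m
[38;2;26;37;28m[48;2;24;36;26m🬎[38;2;26;37;28m[48;2;24;36;26m🬎[38;2;26;37;28m[48;2;24;36;26m🬎[38;2;26;37;28m[48;2;24;36;26m🬎[38;2;26;37;27m[48;2;30;4;8m🬝[38;2;35;22;20m[48;2;68;9;19m🬄[38;2;96;13;27m[48;2;120;17;34m🬆[38;2;26;37;28m[48;2;141;20;40m🬊[38;2;26;37;28m[48;2;24;36;26m🬎[38;2;26;37;28m[48;2;24;36;26m🬎[38;2;26;37;28m[48;2;24;36;26m🬎[38;2;26;37;28m[48;2;24;36;26m🬎[0m
[38;2;22;33;23m[48;2;20;32;21m🬎[38;2;22;33;23m[48;2;20;32;21m🬎[38;2;22;33;23m[48;2;20;32;21m🬎[38;2;22;33;23m[48;2;20;32;21m🬎[38;2;21;32;22m[48;2;30;4;8m🬲[38;2;79;11;22m[48;2;47;6;13m▐[38;2;160;49;67m[48;2;110;15;31m🬁[38;2;144;24;44m[48;2;20;32;21m🬝[38;2;22;33;23m[48;2;20;32;21m🬎[38;2;22;33;23m[48;2;20;32;21m🬎[38;2;22;33;23m[48;2;20;32;21m🬎[38;2;22;33;23m[48;2;20;32;21m🬎[0m
[38;2;19;31;19m[48;2;16;28;17m🬂[38;2;19;31;19m[48;2;16;28;17m🬂[38;2;19;31;19m[48;2;16;28;17m🬂[38;2;19;31;19m[48;2;16;28;17m🬂[38;2;19;31;19m[48;2;16;28;17m🬂[38;2;45;6;13m[48;2;17;29;17m🬁[38;2;83;12;23m[48;2;16;28;17m🬂[38;2;19;31;19m[48;2;16;28;17m🬂[38;2;19;31;19m[48;2;16;28;17m🬂[38;2;19;31;19m[48;2;16;28;17m🬂[38;2;19;31;19m[48;2;16;28;17m🬂[38;2;19;31;19m[48;2;16;28;17m🬂[0m
[38;2;14;27;15m[48;2;12;25;12m🬂[38;2;14;27;15m[48;2;12;25;12m🬂[38;2;14;27;15m[48;2;12;25;12m🬂[38;2;14;27;15m[48;2;12;25;12m🬂[38;2;14;27;15m[48;2;12;25;12m🬂[38;2;14;27;15m[48;2;12;25;12m🬂[38;2;14;27;15m[48;2;12;25;12m🬂[38;2;14;27;15m[48;2;12;25;12m🬂[38;2;14;27;15m[48;2;12;25;12m🬂[38;2;14;27;15m[48;2;12;25;12m🬂[38;2;14;27;15m[48;2;12;25;12m🬂[38;2;14;27;15m[48;2;12;25;12m🬂[0m
</frame>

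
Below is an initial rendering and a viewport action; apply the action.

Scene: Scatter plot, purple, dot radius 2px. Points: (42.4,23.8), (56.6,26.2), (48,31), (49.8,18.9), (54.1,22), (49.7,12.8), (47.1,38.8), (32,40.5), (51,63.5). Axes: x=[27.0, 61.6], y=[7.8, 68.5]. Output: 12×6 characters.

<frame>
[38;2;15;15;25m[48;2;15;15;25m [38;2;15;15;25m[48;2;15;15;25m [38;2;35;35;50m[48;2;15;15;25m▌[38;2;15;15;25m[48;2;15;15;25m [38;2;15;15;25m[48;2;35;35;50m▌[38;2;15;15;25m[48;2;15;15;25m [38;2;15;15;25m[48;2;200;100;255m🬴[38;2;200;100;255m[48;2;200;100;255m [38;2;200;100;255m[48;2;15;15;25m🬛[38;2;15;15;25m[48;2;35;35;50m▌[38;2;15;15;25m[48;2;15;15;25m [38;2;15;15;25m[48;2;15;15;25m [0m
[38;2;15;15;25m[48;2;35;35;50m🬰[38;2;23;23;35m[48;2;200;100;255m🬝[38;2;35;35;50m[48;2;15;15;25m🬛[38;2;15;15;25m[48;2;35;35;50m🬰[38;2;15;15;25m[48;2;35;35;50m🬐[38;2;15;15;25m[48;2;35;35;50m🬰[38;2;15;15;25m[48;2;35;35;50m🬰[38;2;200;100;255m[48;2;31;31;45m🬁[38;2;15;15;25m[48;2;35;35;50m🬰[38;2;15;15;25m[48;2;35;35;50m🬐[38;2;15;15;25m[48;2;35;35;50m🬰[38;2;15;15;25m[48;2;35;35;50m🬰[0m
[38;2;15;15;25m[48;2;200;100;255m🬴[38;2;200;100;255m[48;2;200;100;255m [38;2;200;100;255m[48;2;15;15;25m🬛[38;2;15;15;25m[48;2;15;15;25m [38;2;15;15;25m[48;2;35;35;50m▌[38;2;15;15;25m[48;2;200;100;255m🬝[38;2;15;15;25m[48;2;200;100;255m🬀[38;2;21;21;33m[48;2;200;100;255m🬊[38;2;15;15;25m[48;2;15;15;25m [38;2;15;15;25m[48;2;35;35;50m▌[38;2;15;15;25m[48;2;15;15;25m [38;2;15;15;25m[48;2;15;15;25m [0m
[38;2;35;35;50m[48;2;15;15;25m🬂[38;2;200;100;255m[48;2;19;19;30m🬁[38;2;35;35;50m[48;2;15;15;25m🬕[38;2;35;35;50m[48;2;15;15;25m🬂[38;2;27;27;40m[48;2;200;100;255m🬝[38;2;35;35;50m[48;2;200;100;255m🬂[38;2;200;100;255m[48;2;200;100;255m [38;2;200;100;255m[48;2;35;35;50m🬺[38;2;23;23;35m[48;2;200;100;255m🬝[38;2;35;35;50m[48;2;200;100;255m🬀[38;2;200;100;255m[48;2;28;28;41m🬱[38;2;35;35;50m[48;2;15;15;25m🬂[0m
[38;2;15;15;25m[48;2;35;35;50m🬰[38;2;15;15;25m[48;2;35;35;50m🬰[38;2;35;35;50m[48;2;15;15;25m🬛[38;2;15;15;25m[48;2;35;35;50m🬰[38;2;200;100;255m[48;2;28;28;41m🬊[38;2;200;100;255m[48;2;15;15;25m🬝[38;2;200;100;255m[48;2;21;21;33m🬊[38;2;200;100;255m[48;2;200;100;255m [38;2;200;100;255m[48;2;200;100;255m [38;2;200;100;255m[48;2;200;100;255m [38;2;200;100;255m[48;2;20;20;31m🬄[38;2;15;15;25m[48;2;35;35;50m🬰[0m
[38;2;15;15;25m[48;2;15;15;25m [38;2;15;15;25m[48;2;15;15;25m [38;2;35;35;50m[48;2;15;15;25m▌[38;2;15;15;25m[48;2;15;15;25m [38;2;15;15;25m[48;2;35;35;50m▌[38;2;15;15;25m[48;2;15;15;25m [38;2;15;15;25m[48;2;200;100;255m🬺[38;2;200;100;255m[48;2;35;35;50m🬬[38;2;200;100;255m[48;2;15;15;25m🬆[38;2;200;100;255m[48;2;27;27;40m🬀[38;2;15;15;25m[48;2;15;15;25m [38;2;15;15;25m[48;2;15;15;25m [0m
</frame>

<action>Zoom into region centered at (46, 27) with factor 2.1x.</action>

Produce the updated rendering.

<frame>
[38;2;15;15;25m[48;2;15;15;25m [38;2;15;15;25m[48;2;15;15;25m [38;2;35;35;50m[48;2;15;15;25m▌[38;2;15;15;25m[48;2;15;15;25m [38;2;15;15;25m[48;2;35;35;50m▌[38;2;15;15;25m[48;2;200;100;255m🬴[38;2;200;100;255m[48;2;200;100;255m [38;2;200;100;255m[48;2;15;15;25m🬛[38;2;15;15;25m[48;2;15;15;25m [38;2;15;15;25m[48;2;35;35;50m▌[38;2;15;15;25m[48;2;15;15;25m [38;2;15;15;25m[48;2;15;15;25m [0m
[38;2;15;15;25m[48;2;35;35;50m🬰[38;2;15;15;25m[48;2;35;35;50m🬰[38;2;35;35;50m[48;2;15;15;25m🬛[38;2;15;15;25m[48;2;35;35;50m🬰[38;2;15;15;25m[48;2;35;35;50m🬐[38;2;15;15;25m[48;2;35;35;50m🬰[38;2;25;25;37m[48;2;200;100;255m🬛[38;2;28;28;41m[48;2;200;100;255m🬊[38;2;15;15;25m[48;2;35;35;50m🬰[38;2;15;15;25m[48;2;35;35;50m🬐[38;2;15;15;25m[48;2;35;35;50m🬰[38;2;15;15;25m[48;2;35;35;50m🬰[0m
[38;2;15;15;25m[48;2;15;15;25m [38;2;15;15;25m[48;2;15;15;25m [38;2;35;35;50m[48;2;15;15;25m▌[38;2;15;15;25m[48;2;200;100;255m🬬[38;2;15;15;25m[48;2;35;35;50m▌[38;2;15;15;25m[48;2;15;15;25m [38;2;200;100;255m[48;2;15;15;25m🬊[38;2;200;100;255m[48;2;15;15;25m🬝[38;2;200;100;255m[48;2;15;15;25m🬀[38;2;15;15;25m[48;2;35;35;50m▌[38;2;15;15;25m[48;2;15;15;25m [38;2;15;15;25m[48;2;15;15;25m [0m
[38;2;35;35;50m[48;2;15;15;25m🬂[38;2;35;35;50m[48;2;15;15;25m🬂[38;2;35;35;50m[48;2;200;100;255m🬐[38;2;200;100;255m[48;2;200;100;255m [38;2;200;100;255m[48;2;31;31;45m🬃[38;2;35;35;50m[48;2;15;15;25m🬂[38;2;35;35;50m[48;2;15;15;25m🬂[38;2;35;35;50m[48;2;15;15;25m🬕[38;2;23;23;35m[48;2;200;100;255m🬬[38;2;35;35;50m[48;2;15;15;25m🬨[38;2;28;28;41m[48;2;200;100;255m🬆[38;2;200;100;255m[48;2;35;35;50m🬺[0m
[38;2;15;15;25m[48;2;35;35;50m🬰[38;2;15;15;25m[48;2;35;35;50m🬰[38;2;35;35;50m[48;2;15;15;25m🬛[38;2;200;100;255m[48;2;23;23;35m🬀[38;2;15;15;25m[48;2;35;35;50m🬐[38;2;15;15;25m[48;2;35;35;50m🬰[38;2;15;15;25m[48;2;35;35;50m🬰[38;2;35;35;50m[48;2;200;100;255m🬐[38;2;200;100;255m[48;2;200;100;255m [38;2;27;27;40m[48;2;200;100;255m🬸[38;2;23;23;35m[48;2;200;100;255m🬺[38;2;200;100;255m[48;2;21;21;33m🬆[0m
[38;2;15;15;25m[48;2;15;15;25m [38;2;15;15;25m[48;2;15;15;25m [38;2;35;35;50m[48;2;15;15;25m▌[38;2;15;15;25m[48;2;15;15;25m [38;2;15;15;25m[48;2;35;35;50m▌[38;2;15;15;25m[48;2;15;15;25m [38;2;15;15;25m[48;2;15;15;25m [38;2;35;35;50m[48;2;200;100;255m🬐[38;2;200;100;255m[48;2;200;100;255m [38;2;27;27;40m[48;2;200;100;255m🬸[38;2;15;15;25m[48;2;15;15;25m [38;2;15;15;25m[48;2;15;15;25m [0m
</frame>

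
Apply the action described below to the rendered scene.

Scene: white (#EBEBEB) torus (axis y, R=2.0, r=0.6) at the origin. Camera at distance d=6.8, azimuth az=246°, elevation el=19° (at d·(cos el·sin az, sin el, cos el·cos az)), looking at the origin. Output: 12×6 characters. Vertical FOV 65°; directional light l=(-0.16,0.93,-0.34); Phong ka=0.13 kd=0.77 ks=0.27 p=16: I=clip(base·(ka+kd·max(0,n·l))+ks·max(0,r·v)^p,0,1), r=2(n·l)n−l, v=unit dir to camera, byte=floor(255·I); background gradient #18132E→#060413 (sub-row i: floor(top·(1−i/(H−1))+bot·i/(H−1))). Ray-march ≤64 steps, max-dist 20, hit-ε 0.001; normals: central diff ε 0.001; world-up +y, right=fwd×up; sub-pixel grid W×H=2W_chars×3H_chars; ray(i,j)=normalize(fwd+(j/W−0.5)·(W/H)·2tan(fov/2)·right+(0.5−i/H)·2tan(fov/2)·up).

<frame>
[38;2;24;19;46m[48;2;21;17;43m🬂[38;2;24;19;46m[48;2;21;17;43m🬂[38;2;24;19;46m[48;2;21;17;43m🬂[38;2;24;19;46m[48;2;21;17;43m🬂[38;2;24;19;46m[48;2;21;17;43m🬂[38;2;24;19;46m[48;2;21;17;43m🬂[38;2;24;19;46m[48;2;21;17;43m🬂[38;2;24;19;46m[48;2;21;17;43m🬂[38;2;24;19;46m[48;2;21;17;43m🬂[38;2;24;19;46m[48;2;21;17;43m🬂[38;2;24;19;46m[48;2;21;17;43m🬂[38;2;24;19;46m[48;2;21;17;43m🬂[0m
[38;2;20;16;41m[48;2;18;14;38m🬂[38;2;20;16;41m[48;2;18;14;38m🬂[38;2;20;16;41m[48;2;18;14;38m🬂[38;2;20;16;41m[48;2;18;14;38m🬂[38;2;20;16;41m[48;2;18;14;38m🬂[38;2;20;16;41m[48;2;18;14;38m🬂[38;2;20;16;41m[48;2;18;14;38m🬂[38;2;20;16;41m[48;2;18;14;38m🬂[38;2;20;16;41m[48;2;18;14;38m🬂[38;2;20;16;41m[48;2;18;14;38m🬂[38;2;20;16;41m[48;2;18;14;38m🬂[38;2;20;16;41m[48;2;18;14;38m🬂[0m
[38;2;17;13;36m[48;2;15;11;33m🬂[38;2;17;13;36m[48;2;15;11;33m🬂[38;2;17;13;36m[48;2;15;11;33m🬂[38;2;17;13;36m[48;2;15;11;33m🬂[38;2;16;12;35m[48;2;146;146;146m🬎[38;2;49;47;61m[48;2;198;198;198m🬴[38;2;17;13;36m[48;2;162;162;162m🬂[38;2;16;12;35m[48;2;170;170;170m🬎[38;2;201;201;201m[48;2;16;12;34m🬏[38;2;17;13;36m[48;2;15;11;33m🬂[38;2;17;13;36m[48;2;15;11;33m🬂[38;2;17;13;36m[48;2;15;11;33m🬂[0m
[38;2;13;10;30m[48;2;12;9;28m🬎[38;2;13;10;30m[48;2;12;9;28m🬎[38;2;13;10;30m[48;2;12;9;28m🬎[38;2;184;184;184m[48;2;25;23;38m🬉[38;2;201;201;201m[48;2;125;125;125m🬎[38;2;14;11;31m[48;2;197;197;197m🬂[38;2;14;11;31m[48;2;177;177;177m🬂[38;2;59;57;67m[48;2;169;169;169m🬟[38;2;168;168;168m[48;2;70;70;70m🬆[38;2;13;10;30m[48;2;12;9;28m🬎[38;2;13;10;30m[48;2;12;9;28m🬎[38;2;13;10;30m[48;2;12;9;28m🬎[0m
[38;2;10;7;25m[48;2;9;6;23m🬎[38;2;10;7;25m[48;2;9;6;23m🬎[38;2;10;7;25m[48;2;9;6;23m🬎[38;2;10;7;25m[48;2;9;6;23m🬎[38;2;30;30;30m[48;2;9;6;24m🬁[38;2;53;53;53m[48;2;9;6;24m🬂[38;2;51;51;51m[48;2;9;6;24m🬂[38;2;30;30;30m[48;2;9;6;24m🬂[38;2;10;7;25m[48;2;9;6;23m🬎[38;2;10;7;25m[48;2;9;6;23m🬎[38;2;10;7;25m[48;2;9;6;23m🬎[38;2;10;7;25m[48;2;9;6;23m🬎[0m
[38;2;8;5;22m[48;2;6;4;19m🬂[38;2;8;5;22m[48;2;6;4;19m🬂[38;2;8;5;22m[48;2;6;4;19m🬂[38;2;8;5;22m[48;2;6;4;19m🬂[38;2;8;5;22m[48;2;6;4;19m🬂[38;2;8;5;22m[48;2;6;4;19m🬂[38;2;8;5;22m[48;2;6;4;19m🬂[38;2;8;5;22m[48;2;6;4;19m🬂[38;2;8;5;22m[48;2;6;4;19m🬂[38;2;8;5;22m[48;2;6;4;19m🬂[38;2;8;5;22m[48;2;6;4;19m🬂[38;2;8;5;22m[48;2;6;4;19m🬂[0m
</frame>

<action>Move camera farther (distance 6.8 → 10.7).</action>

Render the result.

<frame>
[38;2;24;19;46m[48;2;21;17;43m🬂[38;2;24;19;46m[48;2;21;17;43m🬂[38;2;24;19;46m[48;2;21;17;43m🬂[38;2;24;19;46m[48;2;21;17;43m🬂[38;2;24;19;46m[48;2;21;17;43m🬂[38;2;24;19;46m[48;2;21;17;43m🬂[38;2;24;19;46m[48;2;21;17;43m🬂[38;2;24;19;46m[48;2;21;17;43m🬂[38;2;24;19;46m[48;2;21;17;43m🬂[38;2;24;19;46m[48;2;21;17;43m🬂[38;2;24;19;46m[48;2;21;17;43m🬂[38;2;24;19;46m[48;2;21;17;43m🬂[0m
[38;2;20;16;41m[48;2;18;14;38m🬂[38;2;20;16;41m[48;2;18;14;38m🬂[38;2;20;16;41m[48;2;18;14;38m🬂[38;2;20;16;41m[48;2;18;14;38m🬂[38;2;20;16;41m[48;2;18;14;38m🬂[38;2;20;16;41m[48;2;18;14;38m🬂[38;2;20;16;41m[48;2;18;14;38m🬂[38;2;20;16;41m[48;2;18;14;38m🬂[38;2;20;16;41m[48;2;18;14;38m🬂[38;2;20;16;41m[48;2;18;14;38m🬂[38;2;20;16;41m[48;2;18;14;38m🬂[38;2;20;16;41m[48;2;18;14;38m🬂[0m
[38;2;17;13;36m[48;2;15;11;33m🬂[38;2;17;13;36m[48;2;15;11;33m🬂[38;2;17;13;36m[48;2;15;11;33m🬂[38;2;17;13;36m[48;2;15;11;33m🬂[38;2;17;13;36m[48;2;15;11;33m🬂[38;2;16;12;35m[48;2;173;173;173m🬎[38;2;16;12;35m[48;2;210;210;210m🬎[38;2;210;210;210m[48;2;16;12;34m🬏[38;2;17;13;36m[48;2;15;11;33m🬂[38;2;17;13;36m[48;2;15;11;33m🬂[38;2;17;13;36m[48;2;15;11;33m🬂[38;2;17;13;36m[48;2;15;11;33m🬂[0m
[38;2;13;10;30m[48;2;12;9;28m🬎[38;2;13;10;30m[48;2;12;9;28m🬎[38;2;13;10;30m[48;2;12;9;28m🬎[38;2;13;10;30m[48;2;12;9;28m🬎[38;2;201;201;201m[48;2;25;22;38m🬁[38;2;165;165;165m[48;2;18;16;28m🬌[38;2;141;141;141m[48;2;21;20;29m🬋[38;2;176;176;176m[48;2;37;36;45m🬂[38;2;13;10;30m[48;2;12;9;28m🬎[38;2;13;10;30m[48;2;12;9;28m🬎[38;2;13;10;30m[48;2;12;9;28m🬎[38;2;13;10;30m[48;2;12;9;28m🬎[0m
[38;2;10;7;25m[48;2;9;6;23m🬎[38;2;10;7;25m[48;2;9;6;23m🬎[38;2;10;7;25m[48;2;9;6;23m🬎[38;2;10;7;25m[48;2;9;6;23m🬎[38;2;10;7;25m[48;2;9;6;23m🬎[38;2;10;7;25m[48;2;9;6;23m🬎[38;2;10;7;25m[48;2;9;6;23m🬎[38;2;10;7;25m[48;2;9;6;23m🬎[38;2;10;7;25m[48;2;9;6;23m🬎[38;2;10;7;25m[48;2;9;6;23m🬎[38;2;10;7;25m[48;2;9;6;23m🬎[38;2;10;7;25m[48;2;9;6;23m🬎[0m
[38;2;8;5;22m[48;2;6;4;19m🬂[38;2;8;5;22m[48;2;6;4;19m🬂[38;2;8;5;22m[48;2;6;4;19m🬂[38;2;8;5;22m[48;2;6;4;19m🬂[38;2;8;5;22m[48;2;6;4;19m🬂[38;2;8;5;22m[48;2;6;4;19m🬂[38;2;8;5;22m[48;2;6;4;19m🬂[38;2;8;5;22m[48;2;6;4;19m🬂[38;2;8;5;22m[48;2;6;4;19m🬂[38;2;8;5;22m[48;2;6;4;19m🬂[38;2;8;5;22m[48;2;6;4;19m🬂[38;2;8;5;22m[48;2;6;4;19m🬂[0m
</frame>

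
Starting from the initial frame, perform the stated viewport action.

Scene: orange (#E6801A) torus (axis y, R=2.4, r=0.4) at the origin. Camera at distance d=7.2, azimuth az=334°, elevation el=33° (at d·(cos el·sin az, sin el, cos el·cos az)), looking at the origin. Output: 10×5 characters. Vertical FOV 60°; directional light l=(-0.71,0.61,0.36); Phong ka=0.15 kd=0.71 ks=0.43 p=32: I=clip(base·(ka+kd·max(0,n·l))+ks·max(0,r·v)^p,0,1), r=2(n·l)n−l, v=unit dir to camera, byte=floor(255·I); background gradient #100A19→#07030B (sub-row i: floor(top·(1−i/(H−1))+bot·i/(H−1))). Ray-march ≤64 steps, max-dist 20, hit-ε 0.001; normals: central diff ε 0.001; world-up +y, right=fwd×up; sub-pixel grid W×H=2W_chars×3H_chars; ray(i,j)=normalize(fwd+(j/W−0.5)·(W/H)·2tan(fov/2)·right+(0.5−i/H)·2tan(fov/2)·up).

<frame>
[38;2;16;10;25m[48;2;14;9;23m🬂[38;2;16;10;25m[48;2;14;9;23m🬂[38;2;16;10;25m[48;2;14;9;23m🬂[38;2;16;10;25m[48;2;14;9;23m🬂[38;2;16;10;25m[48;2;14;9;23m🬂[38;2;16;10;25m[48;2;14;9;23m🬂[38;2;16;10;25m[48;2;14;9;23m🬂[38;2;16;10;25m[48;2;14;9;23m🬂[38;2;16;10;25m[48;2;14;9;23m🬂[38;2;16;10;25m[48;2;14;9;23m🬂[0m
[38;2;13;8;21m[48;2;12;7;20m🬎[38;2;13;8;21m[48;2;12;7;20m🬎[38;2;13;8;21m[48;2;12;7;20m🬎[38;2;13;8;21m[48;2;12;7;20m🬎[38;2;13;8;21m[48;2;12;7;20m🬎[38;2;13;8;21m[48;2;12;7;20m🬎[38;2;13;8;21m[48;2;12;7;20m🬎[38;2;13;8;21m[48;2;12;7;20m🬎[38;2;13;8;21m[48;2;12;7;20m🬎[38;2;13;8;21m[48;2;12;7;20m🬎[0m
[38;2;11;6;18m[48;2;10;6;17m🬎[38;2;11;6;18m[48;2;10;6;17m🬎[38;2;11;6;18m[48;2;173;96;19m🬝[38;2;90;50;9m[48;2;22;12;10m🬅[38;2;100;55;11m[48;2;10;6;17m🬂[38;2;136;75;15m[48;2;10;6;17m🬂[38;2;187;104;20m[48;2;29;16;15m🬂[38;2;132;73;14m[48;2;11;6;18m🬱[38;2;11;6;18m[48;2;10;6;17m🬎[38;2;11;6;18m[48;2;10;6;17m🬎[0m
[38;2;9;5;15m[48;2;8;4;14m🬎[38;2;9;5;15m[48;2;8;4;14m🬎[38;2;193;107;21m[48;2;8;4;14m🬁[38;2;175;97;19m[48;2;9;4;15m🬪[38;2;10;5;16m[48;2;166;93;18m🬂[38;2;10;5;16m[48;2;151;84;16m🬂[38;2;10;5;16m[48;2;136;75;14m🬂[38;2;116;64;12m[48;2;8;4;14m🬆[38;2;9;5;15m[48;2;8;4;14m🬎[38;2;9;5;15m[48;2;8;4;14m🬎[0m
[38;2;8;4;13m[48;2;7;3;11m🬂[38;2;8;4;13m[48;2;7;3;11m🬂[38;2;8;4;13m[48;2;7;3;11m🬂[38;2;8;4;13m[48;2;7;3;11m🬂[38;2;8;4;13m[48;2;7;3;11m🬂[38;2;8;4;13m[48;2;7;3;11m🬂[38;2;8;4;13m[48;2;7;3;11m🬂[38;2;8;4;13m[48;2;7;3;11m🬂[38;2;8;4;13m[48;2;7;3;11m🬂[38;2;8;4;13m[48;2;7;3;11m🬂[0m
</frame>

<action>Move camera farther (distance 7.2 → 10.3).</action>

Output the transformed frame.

<frame>
[38;2;16;10;25m[48;2;14;9;23m🬂[38;2;16;10;25m[48;2;14;9;23m🬂[38;2;16;10;25m[48;2;14;9;23m🬂[38;2;16;10;25m[48;2;14;9;23m🬂[38;2;16;10;25m[48;2;14;9;23m🬂[38;2;16;10;25m[48;2;14;9;23m🬂[38;2;16;10;25m[48;2;14;9;23m🬂[38;2;16;10;25m[48;2;14;9;23m🬂[38;2;16;10;25m[48;2;14;9;23m🬂[38;2;16;10;25m[48;2;14;9;23m🬂[0m
[38;2;13;8;21m[48;2;12;7;20m🬎[38;2;13;8;21m[48;2;12;7;20m🬎[38;2;13;8;21m[48;2;12;7;20m🬎[38;2;13;8;21m[48;2;12;7;20m🬎[38;2;13;8;21m[48;2;12;7;20m🬎[38;2;13;8;21m[48;2;12;7;20m🬎[38;2;13;8;21m[48;2;12;7;20m🬎[38;2;13;8;21m[48;2;12;7;20m🬎[38;2;13;8;21m[48;2;12;7;20m🬎[38;2;13;8;21m[48;2;12;7;20m🬎[0m
[38;2;11;6;18m[48;2;10;6;17m🬎[38;2;11;6;18m[48;2;10;6;17m🬎[38;2;11;6;18m[48;2;10;6;17m🬎[38;2;11;6;18m[48;2;133;74;15m🬕[38;2;151;84;17m[48;2;15;8;14m🬁[38;2;182;101;20m[48;2;10;6;17m🬂[38;2;125;69;13m[48;2;11;6;18m🬩[38;2;11;6;18m[48;2;10;6;17m🬎[38;2;11;6;18m[48;2;10;6;17m🬎[38;2;11;6;18m[48;2;10;6;17m🬎[0m
[38;2;9;5;15m[48;2;8;4;14m🬎[38;2;9;5;15m[48;2;8;4;14m🬎[38;2;9;5;15m[48;2;8;4;14m🬎[38;2;181;101;20m[48;2;8;4;14m🬁[38;2;151;84;16m[48;2;8;4;14m🬊[38;2;120;66;13m[48;2;8;4;14m🬎[38;2;147;81;16m[48;2;21;11;13m🬀[38;2;9;5;15m[48;2;8;4;14m🬎[38;2;9;5;15m[48;2;8;4;14m🬎[38;2;9;5;15m[48;2;8;4;14m🬎[0m
[38;2;8;4;13m[48;2;7;3;11m🬂[38;2;8;4;13m[48;2;7;3;11m🬂[38;2;8;4;13m[48;2;7;3;11m🬂[38;2;8;4;13m[48;2;7;3;11m🬂[38;2;8;4;13m[48;2;7;3;11m🬂[38;2;8;4;13m[48;2;7;3;11m🬂[38;2;8;4;13m[48;2;7;3;11m🬂[38;2;8;4;13m[48;2;7;3;11m🬂[38;2;8;4;13m[48;2;7;3;11m🬂[38;2;8;4;13m[48;2;7;3;11m🬂[0m
</frame>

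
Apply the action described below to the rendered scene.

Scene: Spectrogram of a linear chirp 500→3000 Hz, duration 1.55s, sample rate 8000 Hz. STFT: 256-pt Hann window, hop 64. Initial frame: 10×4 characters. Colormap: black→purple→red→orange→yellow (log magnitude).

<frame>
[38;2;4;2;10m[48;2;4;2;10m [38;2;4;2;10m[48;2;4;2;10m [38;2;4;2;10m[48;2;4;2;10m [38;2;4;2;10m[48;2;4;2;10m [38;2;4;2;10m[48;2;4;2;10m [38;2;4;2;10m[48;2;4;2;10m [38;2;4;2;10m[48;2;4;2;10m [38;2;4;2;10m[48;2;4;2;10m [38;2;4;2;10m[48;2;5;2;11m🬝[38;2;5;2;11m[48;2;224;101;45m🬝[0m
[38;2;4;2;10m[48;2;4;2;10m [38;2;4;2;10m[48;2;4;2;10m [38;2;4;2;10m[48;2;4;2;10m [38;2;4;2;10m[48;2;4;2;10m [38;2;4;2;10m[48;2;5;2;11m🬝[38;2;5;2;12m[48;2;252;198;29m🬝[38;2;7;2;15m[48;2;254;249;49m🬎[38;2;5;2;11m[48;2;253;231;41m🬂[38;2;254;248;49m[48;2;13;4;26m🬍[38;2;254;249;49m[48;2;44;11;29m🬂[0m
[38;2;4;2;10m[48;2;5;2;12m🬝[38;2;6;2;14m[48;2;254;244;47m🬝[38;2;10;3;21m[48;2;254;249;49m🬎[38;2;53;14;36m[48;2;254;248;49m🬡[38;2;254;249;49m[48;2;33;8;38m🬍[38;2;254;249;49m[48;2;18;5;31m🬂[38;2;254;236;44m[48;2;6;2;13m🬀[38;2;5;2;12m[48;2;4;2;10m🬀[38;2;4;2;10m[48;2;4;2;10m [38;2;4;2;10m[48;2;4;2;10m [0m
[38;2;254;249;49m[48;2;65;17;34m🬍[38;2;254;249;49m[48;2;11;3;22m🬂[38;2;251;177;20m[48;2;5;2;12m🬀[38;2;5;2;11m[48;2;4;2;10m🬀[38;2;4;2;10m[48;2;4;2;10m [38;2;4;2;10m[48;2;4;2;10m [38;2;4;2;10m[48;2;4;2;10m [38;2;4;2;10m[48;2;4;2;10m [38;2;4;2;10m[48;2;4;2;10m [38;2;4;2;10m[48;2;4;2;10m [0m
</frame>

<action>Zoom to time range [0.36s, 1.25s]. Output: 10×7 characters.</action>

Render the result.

<frame>
[38;2;4;2;10m[48;2;4;2;10m [38;2;4;2;10m[48;2;4;2;10m [38;2;4;2;10m[48;2;4;2;10m [38;2;4;2;10m[48;2;4;2;10m [38;2;4;2;10m[48;2;4;2;10m [38;2;4;2;10m[48;2;4;2;10m [38;2;4;2;10m[48;2;4;2;10m [38;2;4;2;10m[48;2;4;2;10m [38;2;4;2;10m[48;2;4;2;10m [38;2;4;2;10m[48;2;4;2;10m [0m
[38;2;4;2;10m[48;2;4;2;10m [38;2;4;2;10m[48;2;4;2;10m [38;2;4;2;10m[48;2;4;2;10m [38;2;4;2;10m[48;2;4;2;10m [38;2;4;2;10m[48;2;4;2;10m [38;2;4;2;10m[48;2;4;2;10m [38;2;4;2;10m[48;2;4;2;10m [38;2;4;2;10m[48;2;4;2;10m [38;2;4;2;10m[48;2;4;2;10m [38;2;4;2;10m[48;2;4;2;10m [0m
[38;2;4;2;10m[48;2;4;2;10m [38;2;4;2;10m[48;2;4;2;10m [38;2;4;2;10m[48;2;4;2;10m [38;2;4;2;10m[48;2;4;2;10m [38;2;4;2;10m[48;2;4;2;10m [38;2;4;2;10m[48;2;4;2;10m [38;2;4;2;10m[48;2;5;2;12m🬝[38;2;4;2;11m[48;2;16;4;30m🬝[38;2;43;11;26m[48;2;254;247;49m🬝[38;2;13;3;26m[48;2;253;235;43m🬆[0m
[38;2;4;2;10m[48;2;4;2;10m [38;2;4;2;10m[48;2;4;2;10m [38;2;4;2;10m[48;2;6;2;13m🬝[38;2;5;2;13m[48;2;53;12;89m🬝[38;2;7;2;16m[48;2;254;248;49m🬎[38;2;54;14;36m[48;2;254;249;49m🬆[38;2;80;20;56m[48;2;254;249;49m🬰[38;2;249;217;44m[48;2;6;2;14m🬎[38;2;254;249;49m[48;2;11;3;23m🬂[38;2;155;40;82m[48;2;6;2;14m🬀[0m
[38;2;7;2;16m[48;2;254;249;49m🬎[38;2;8;2;16m[48;2;250;218;43m🬂[38;2;253;236;44m[48;2;65;16;55m🬍[38;2;253;241;46m[48;2;21;5;38m🬆[38;2;252;204;31m[48;2;6;2;14m🬂[38;2;31;7;56m[48;2;5;2;12m🬀[38;2;5;2;12m[48;2;4;2;10m🬀[38;2;4;2;10m[48;2;4;2;10m [38;2;4;2;10m[48;2;4;2;10m [38;2;4;2;10m[48;2;4;2;10m [0m
[38;2;243;182;41m[48;2;6;2;13m🬂[38;2;28;7;50m[48;2;4;2;11m🬀[38;2;5;2;12m[48;2;4;2;10m🬀[38;2;4;2;10m[48;2;4;2;10m [38;2;4;2;10m[48;2;4;2;10m [38;2;4;2;10m[48;2;4;2;10m [38;2;4;2;10m[48;2;4;2;10m [38;2;4;2;10m[48;2;4;2;10m [38;2;4;2;10m[48;2;4;2;10m [38;2;4;2;10m[48;2;4;2;10m [0m
[38;2;4;2;10m[48;2;4;2;10m [38;2;4;2;10m[48;2;4;2;10m [38;2;4;2;10m[48;2;4;2;10m [38;2;4;2;10m[48;2;4;2;10m [38;2;4;2;10m[48;2;4;2;10m [38;2;4;2;10m[48;2;4;2;10m [38;2;4;2;10m[48;2;4;2;10m [38;2;4;2;10m[48;2;4;2;10m [38;2;4;2;10m[48;2;4;2;10m [38;2;4;2;10m[48;2;4;2;10m [0m
</frame>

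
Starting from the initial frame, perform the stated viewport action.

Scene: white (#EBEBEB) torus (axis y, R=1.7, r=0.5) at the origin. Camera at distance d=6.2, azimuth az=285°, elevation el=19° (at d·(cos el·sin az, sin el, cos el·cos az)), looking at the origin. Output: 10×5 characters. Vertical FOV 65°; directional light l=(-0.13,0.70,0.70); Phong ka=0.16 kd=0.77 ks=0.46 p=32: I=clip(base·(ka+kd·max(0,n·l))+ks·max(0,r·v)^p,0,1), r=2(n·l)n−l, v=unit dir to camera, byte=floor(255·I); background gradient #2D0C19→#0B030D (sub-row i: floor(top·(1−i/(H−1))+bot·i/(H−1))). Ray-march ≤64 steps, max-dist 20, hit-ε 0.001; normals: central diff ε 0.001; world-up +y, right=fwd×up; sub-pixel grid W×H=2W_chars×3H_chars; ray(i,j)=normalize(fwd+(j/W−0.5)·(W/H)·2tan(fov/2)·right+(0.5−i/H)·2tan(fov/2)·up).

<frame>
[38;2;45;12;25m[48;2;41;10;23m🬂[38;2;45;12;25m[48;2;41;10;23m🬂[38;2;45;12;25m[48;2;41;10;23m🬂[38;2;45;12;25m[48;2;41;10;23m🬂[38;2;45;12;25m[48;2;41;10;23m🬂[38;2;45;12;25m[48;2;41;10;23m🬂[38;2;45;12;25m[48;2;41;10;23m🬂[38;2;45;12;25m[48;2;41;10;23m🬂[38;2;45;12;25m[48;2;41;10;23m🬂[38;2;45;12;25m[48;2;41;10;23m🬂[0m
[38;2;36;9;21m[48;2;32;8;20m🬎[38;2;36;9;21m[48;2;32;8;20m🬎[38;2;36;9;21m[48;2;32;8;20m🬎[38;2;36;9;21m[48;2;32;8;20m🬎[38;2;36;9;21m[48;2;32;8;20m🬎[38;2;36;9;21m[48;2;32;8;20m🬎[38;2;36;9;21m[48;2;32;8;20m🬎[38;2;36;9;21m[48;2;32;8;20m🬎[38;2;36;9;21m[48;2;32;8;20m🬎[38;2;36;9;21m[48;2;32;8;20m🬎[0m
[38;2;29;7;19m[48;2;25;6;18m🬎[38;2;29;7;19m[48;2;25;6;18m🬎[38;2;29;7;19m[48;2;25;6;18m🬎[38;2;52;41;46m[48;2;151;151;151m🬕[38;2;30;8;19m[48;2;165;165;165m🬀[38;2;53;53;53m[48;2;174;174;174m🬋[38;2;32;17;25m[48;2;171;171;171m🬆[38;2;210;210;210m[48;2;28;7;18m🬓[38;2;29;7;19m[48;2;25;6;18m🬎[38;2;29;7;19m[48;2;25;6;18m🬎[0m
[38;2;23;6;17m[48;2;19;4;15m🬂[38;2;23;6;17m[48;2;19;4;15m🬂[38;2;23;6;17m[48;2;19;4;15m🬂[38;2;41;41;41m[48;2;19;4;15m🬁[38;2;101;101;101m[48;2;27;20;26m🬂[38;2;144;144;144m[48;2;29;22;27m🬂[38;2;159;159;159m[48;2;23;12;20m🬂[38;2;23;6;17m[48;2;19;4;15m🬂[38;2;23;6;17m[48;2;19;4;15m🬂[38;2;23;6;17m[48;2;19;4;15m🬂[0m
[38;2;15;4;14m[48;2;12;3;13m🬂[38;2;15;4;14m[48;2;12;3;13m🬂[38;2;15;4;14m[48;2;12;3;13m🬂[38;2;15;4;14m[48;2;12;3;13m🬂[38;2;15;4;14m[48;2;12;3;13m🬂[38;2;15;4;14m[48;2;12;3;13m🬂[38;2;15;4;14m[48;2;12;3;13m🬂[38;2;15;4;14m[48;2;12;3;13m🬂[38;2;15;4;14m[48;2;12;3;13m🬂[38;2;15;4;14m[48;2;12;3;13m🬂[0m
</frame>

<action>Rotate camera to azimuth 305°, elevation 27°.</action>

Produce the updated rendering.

<frame>
[38;2;45;12;25m[48;2;41;10;23m🬂[38;2;45;12;25m[48;2;41;10;23m🬂[38;2;45;12;25m[48;2;41;10;23m🬂[38;2;45;12;25m[48;2;41;10;23m🬂[38;2;45;12;25m[48;2;41;10;23m🬂[38;2;45;12;25m[48;2;41;10;23m🬂[38;2;45;12;25m[48;2;41;10;23m🬂[38;2;45;12;25m[48;2;41;10;23m🬂[38;2;45;12;25m[48;2;41;10;23m🬂[38;2;45;12;25m[48;2;41;10;23m🬂[0m
[38;2;36;9;21m[48;2;32;8;20m🬎[38;2;36;9;21m[48;2;32;8;20m🬎[38;2;36;9;21m[48;2;32;8;20m🬎[38;2;36;9;21m[48;2;32;8;20m🬎[38;2;36;9;21m[48;2;32;8;20m🬎[38;2;36;9;21m[48;2;32;8;20m🬎[38;2;36;9;21m[48;2;32;8;20m🬎[38;2;36;9;21m[48;2;32;8;20m🬎[38;2;36;9;21m[48;2;32;8;20m🬎[38;2;36;9;21m[48;2;32;8;20m🬎[0m
[38;2;29;7;19m[48;2;25;6;18m🬎[38;2;29;7;19m[48;2;25;6;18m🬎[38;2;29;7;19m[48;2;25;6;18m🬎[38;2;30;8;19m[48;2;137;137;137m🬂[38;2;185;185;185m[48;2;62;52;58m🬕[38;2;177;177;177m[48;2;31;21;27m🬂[38;2;57;50;54m[48;2;164;164;164m🬍[38;2;207;207;207m[48;2;28;7;18m🬓[38;2;29;7;19m[48;2;25;6;18m🬎[38;2;29;7;19m[48;2;25;6;18m🬎[0m
[38;2;23;6;17m[48;2;19;4;15m🬂[38;2;23;6;17m[48;2;19;4;15m🬂[38;2;23;6;17m[48;2;19;4;15m🬂[38;2;130;130;130m[48;2;26;17;24m🬁[38;2;145;145;145m[48;2;18;4;15m🬎[38;2;182;182;182m[48;2;18;4;15m🬎[38;2;208;208;208m[48;2;46;36;44m🬆[38;2;172;172;172m[48;2;19;4;15m🬀[38;2;23;6;17m[48;2;19;4;15m🬂[38;2;23;6;17m[48;2;19;4;15m🬂[0m
[38;2;15;4;14m[48;2;12;3;13m🬂[38;2;15;4;14m[48;2;12;3;13m🬂[38;2;15;4;14m[48;2;12;3;13m🬂[38;2;15;4;14m[48;2;12;3;13m🬂[38;2;15;4;14m[48;2;12;3;13m🬂[38;2;15;4;14m[48;2;12;3;13m🬂[38;2;15;4;14m[48;2;12;3;13m🬂[38;2;15;4;14m[48;2;12;3;13m🬂[38;2;15;4;14m[48;2;12;3;13m🬂[38;2;15;4;14m[48;2;12;3;13m🬂[0m
</frame>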